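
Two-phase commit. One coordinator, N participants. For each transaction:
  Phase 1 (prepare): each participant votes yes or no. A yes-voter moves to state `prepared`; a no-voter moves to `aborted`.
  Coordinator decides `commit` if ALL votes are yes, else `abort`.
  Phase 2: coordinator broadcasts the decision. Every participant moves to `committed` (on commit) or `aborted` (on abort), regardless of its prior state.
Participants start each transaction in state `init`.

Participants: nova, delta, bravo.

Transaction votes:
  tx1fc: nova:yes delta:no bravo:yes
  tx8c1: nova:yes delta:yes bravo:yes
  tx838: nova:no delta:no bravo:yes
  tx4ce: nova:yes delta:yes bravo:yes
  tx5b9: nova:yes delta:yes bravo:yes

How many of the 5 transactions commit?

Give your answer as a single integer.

tx1fc: no from delta -> abort (commits=0)
tx8c1: all yes -> commit (commits=1)
tx838: no from nova, delta -> abort (commits=1)
tx4ce: all yes -> commit (commits=2)
tx5b9: all yes -> commit (commits=3)

Answer: 3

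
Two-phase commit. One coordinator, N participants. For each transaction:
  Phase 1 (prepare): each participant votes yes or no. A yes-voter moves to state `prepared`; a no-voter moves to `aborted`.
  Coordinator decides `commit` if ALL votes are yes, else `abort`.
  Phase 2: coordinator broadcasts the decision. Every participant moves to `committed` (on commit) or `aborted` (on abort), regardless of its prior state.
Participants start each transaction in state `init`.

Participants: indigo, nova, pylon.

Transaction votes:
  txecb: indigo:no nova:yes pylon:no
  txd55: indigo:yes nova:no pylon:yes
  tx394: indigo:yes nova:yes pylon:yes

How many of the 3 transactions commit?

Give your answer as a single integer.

Answer: 1

Derivation:
txecb: no from indigo, pylon -> abort (commits=0)
txd55: no from nova -> abort (commits=0)
tx394: all yes -> commit (commits=1)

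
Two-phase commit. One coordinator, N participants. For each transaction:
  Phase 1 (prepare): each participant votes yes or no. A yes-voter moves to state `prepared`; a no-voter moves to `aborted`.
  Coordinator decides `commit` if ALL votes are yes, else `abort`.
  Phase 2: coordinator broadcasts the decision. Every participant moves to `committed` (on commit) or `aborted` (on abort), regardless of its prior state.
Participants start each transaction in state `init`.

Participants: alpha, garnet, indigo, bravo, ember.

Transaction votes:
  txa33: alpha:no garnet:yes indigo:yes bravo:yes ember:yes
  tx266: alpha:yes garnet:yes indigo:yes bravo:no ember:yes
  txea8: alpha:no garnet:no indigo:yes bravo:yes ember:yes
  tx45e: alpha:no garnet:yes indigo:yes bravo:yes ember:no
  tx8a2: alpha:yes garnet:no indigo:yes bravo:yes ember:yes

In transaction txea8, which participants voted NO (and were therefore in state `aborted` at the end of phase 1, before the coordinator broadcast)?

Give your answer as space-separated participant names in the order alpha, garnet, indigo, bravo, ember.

Answer: alpha garnet

Derivation:
Txn txea8 phase 1: alpha no -> aborted; garnet no -> aborted; indigo yes -> prepared; bravo yes -> prepared; ember yes -> prepared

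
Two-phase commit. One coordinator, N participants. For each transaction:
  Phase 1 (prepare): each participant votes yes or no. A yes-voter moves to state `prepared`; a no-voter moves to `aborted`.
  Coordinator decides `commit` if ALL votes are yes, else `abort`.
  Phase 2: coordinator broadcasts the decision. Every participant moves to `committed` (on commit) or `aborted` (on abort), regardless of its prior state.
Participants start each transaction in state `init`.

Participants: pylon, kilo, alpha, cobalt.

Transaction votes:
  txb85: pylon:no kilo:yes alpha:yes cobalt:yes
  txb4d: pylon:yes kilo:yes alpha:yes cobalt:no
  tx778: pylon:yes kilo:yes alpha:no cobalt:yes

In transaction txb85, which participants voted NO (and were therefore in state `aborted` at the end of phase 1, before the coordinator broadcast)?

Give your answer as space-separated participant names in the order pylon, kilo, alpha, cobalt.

Answer: pylon

Derivation:
Txn txb85 phase 1: pylon no -> aborted; kilo yes -> prepared; alpha yes -> prepared; cobalt yes -> prepared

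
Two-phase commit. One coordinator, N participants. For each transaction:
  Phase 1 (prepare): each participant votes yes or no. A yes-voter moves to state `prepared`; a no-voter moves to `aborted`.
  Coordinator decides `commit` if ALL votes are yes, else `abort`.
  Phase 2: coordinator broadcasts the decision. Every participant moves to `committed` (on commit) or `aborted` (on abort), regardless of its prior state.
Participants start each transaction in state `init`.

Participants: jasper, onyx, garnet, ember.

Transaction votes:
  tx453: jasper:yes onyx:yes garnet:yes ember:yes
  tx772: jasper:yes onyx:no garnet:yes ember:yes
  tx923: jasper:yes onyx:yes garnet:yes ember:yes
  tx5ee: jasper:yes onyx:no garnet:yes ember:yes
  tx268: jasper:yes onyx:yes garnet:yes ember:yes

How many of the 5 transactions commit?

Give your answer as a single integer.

Answer: 3

Derivation:
tx453: all yes -> commit (commits=1)
tx772: no from onyx -> abort (commits=1)
tx923: all yes -> commit (commits=2)
tx5ee: no from onyx -> abort (commits=2)
tx268: all yes -> commit (commits=3)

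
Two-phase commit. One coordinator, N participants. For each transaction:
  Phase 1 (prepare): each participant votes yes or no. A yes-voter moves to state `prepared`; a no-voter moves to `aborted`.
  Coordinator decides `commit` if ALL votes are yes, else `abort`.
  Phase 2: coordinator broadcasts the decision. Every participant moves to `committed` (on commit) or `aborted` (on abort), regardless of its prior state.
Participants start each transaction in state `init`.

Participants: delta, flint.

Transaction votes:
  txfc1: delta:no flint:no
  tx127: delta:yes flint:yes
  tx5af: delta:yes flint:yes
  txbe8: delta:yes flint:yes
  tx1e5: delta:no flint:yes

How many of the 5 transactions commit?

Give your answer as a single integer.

Answer: 3

Derivation:
txfc1: no from delta, flint -> abort (commits=0)
tx127: all yes -> commit (commits=1)
tx5af: all yes -> commit (commits=2)
txbe8: all yes -> commit (commits=3)
tx1e5: no from delta -> abort (commits=3)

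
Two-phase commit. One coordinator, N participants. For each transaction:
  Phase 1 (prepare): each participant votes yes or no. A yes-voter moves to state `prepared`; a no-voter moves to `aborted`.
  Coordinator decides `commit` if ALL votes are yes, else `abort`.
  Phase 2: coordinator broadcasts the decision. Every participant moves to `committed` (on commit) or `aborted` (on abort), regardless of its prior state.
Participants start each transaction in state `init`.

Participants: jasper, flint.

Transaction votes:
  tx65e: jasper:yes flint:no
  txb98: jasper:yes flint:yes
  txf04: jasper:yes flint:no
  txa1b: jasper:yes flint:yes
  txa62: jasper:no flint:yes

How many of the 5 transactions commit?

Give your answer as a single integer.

tx65e: no from flint -> abort (commits=0)
txb98: all yes -> commit (commits=1)
txf04: no from flint -> abort (commits=1)
txa1b: all yes -> commit (commits=2)
txa62: no from jasper -> abort (commits=2)

Answer: 2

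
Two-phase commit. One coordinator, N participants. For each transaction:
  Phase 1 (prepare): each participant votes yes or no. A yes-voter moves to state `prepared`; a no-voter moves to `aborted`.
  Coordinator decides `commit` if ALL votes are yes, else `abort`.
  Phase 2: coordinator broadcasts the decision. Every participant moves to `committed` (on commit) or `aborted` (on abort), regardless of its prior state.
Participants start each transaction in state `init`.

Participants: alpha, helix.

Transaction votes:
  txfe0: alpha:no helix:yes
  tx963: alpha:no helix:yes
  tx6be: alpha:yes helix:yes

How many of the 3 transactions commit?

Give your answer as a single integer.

Answer: 1

Derivation:
txfe0: no from alpha -> abort (commits=0)
tx963: no from alpha -> abort (commits=0)
tx6be: all yes -> commit (commits=1)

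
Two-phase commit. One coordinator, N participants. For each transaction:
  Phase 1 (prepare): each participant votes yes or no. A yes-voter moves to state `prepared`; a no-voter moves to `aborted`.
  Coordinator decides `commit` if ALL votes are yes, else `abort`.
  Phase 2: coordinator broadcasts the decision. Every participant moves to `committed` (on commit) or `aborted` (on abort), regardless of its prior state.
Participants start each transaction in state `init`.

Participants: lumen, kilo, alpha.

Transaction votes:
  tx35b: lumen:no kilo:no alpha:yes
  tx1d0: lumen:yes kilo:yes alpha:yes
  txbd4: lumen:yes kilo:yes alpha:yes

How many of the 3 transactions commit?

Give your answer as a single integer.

Answer: 2

Derivation:
tx35b: no from lumen, kilo -> abort (commits=0)
tx1d0: all yes -> commit (commits=1)
txbd4: all yes -> commit (commits=2)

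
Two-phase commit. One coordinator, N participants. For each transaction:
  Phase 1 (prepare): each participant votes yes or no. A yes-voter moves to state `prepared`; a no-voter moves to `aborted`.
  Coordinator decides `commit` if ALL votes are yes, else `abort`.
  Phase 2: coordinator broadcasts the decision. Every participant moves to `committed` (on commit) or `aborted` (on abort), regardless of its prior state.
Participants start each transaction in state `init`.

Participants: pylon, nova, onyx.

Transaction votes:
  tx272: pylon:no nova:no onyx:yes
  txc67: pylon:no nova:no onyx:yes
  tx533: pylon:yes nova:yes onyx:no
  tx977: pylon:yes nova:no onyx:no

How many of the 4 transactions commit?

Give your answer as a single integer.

tx272: no from pylon, nova -> abort (commits=0)
txc67: no from pylon, nova -> abort (commits=0)
tx533: no from onyx -> abort (commits=0)
tx977: no from nova, onyx -> abort (commits=0)

Answer: 0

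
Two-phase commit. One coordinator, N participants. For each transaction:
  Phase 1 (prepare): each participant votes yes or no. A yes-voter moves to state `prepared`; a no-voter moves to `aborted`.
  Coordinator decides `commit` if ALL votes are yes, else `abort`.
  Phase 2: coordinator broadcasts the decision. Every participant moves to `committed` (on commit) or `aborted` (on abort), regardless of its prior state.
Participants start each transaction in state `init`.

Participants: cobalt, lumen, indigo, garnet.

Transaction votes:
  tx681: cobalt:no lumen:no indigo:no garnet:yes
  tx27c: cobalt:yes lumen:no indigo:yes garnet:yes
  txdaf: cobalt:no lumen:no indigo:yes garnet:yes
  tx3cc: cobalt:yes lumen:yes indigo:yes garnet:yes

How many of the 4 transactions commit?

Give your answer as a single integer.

tx681: no from cobalt, lumen, indigo -> abort (commits=0)
tx27c: no from lumen -> abort (commits=0)
txdaf: no from cobalt, lumen -> abort (commits=0)
tx3cc: all yes -> commit (commits=1)

Answer: 1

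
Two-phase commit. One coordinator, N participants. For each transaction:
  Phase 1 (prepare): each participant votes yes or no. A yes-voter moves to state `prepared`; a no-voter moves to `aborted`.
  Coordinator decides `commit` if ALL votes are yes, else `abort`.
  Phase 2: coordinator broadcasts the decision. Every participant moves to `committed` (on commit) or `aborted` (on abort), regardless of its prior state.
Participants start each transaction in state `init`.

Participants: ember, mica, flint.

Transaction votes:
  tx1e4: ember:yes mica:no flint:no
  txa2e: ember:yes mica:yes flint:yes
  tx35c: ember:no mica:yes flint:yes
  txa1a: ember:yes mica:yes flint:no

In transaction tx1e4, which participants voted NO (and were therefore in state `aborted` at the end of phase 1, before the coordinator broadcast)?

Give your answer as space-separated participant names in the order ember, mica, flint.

Answer: mica flint

Derivation:
Txn tx1e4 phase 1: ember yes -> prepared; mica no -> aborted; flint no -> aborted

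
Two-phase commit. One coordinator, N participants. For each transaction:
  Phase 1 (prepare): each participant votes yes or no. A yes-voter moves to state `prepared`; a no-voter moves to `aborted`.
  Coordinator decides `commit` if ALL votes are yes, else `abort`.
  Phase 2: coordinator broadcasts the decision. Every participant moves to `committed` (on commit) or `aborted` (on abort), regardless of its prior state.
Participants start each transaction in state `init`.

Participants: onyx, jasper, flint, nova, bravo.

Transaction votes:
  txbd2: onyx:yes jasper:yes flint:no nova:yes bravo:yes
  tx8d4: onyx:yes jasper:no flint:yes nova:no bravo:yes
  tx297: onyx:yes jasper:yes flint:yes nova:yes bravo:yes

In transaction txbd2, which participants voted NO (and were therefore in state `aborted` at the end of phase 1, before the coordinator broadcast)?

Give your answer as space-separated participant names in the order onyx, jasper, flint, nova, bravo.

Txn txbd2 phase 1: onyx yes -> prepared; jasper yes -> prepared; flint no -> aborted; nova yes -> prepared; bravo yes -> prepared

Answer: flint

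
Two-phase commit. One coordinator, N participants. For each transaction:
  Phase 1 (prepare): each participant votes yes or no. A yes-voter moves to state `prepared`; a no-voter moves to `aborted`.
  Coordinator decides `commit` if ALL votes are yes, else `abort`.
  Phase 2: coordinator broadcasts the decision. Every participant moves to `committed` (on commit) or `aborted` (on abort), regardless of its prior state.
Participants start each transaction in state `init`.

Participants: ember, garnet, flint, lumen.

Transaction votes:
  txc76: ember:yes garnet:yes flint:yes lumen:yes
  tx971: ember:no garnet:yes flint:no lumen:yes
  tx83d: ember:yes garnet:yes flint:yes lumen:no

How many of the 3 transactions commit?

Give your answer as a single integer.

Answer: 1

Derivation:
txc76: all yes -> commit (commits=1)
tx971: no from ember, flint -> abort (commits=1)
tx83d: no from lumen -> abort (commits=1)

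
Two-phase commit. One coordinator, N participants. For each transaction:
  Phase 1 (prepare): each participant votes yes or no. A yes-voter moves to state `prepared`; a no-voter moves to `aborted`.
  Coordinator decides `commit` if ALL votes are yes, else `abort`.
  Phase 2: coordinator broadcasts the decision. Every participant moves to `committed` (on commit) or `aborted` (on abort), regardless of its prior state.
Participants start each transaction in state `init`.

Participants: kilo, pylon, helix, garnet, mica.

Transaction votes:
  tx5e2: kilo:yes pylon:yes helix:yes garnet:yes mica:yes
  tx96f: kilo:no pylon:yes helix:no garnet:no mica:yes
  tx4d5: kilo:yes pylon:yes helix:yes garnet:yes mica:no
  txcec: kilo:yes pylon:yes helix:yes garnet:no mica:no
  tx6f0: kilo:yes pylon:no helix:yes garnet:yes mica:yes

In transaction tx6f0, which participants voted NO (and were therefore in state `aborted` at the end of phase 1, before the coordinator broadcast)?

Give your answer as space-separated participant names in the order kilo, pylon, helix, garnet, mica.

Txn tx6f0 phase 1: kilo yes -> prepared; pylon no -> aborted; helix yes -> prepared; garnet yes -> prepared; mica yes -> prepared

Answer: pylon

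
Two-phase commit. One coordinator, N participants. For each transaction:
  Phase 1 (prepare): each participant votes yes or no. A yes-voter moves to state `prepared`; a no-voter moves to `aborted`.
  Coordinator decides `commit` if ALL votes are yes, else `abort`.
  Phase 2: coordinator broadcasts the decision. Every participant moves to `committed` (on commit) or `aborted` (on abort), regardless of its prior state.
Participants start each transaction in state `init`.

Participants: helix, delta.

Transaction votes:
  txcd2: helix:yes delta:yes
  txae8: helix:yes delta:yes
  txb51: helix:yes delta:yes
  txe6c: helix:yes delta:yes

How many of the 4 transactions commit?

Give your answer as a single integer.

txcd2: all yes -> commit (commits=1)
txae8: all yes -> commit (commits=2)
txb51: all yes -> commit (commits=3)
txe6c: all yes -> commit (commits=4)

Answer: 4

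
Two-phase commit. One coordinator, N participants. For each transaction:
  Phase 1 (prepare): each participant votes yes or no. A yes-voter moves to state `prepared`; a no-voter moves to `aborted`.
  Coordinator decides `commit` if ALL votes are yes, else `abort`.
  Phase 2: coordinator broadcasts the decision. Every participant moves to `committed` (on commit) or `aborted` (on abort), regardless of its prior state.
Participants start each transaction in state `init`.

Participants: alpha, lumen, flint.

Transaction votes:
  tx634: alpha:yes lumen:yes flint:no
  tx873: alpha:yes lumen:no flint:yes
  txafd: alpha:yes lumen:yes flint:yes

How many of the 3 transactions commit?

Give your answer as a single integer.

Answer: 1

Derivation:
tx634: no from flint -> abort (commits=0)
tx873: no from lumen -> abort (commits=0)
txafd: all yes -> commit (commits=1)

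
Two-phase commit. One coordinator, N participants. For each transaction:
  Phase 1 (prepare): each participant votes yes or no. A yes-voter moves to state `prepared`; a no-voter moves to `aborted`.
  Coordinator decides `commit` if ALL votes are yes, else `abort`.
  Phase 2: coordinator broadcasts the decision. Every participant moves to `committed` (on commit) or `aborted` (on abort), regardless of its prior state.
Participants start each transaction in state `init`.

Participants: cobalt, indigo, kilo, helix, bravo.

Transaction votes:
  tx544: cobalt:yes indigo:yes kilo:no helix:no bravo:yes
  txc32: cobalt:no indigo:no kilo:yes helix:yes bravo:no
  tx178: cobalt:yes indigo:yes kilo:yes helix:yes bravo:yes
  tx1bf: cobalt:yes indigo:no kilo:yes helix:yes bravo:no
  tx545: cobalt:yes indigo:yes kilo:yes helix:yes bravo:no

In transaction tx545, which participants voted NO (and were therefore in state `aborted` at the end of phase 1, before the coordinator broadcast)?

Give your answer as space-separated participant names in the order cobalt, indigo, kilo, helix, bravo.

Txn tx545 phase 1: cobalt yes -> prepared; indigo yes -> prepared; kilo yes -> prepared; helix yes -> prepared; bravo no -> aborted

Answer: bravo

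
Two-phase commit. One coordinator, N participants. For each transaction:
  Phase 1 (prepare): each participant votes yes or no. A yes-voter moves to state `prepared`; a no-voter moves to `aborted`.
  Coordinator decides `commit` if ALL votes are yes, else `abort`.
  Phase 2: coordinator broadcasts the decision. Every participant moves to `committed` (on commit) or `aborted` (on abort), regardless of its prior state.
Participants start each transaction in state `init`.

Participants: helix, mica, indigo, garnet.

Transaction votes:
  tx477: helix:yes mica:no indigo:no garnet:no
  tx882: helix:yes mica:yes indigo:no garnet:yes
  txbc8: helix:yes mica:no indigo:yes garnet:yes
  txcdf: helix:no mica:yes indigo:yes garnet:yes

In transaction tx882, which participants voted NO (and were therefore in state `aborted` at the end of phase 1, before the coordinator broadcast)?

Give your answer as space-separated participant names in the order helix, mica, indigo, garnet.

Txn tx882 phase 1: helix yes -> prepared; mica yes -> prepared; indigo no -> aborted; garnet yes -> prepared

Answer: indigo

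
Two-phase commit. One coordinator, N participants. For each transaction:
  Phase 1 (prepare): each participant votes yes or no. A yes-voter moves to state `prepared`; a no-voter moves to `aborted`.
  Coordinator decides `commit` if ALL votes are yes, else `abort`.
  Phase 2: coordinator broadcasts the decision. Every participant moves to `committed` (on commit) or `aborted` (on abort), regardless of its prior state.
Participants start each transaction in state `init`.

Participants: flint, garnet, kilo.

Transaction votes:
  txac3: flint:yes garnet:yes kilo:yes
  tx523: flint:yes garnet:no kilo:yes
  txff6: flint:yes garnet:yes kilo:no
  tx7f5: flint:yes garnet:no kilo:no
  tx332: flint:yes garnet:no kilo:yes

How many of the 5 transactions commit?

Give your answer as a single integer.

txac3: all yes -> commit (commits=1)
tx523: no from garnet -> abort (commits=1)
txff6: no from kilo -> abort (commits=1)
tx7f5: no from garnet, kilo -> abort (commits=1)
tx332: no from garnet -> abort (commits=1)

Answer: 1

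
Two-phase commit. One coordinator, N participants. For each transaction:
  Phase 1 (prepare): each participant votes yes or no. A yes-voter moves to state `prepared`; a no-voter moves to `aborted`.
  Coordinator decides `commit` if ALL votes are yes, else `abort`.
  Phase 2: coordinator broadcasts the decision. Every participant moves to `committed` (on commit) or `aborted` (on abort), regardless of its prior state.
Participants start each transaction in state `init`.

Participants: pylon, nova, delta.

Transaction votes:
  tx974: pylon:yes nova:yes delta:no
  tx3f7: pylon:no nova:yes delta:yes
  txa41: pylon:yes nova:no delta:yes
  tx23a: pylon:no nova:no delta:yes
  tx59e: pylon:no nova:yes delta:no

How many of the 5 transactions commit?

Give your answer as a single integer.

Answer: 0

Derivation:
tx974: no from delta -> abort (commits=0)
tx3f7: no from pylon -> abort (commits=0)
txa41: no from nova -> abort (commits=0)
tx23a: no from pylon, nova -> abort (commits=0)
tx59e: no from pylon, delta -> abort (commits=0)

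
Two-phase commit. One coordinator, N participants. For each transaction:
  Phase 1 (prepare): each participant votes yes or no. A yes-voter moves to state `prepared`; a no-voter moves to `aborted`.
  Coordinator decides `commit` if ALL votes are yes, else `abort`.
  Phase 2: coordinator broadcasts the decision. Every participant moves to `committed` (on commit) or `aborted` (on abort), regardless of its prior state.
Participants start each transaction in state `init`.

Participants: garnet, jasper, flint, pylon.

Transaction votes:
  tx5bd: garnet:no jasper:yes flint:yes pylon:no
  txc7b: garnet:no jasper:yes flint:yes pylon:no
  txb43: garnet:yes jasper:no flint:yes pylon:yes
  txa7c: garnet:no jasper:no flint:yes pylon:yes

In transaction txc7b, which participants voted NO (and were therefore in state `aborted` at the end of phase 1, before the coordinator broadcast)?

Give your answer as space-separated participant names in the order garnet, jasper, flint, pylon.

Answer: garnet pylon

Derivation:
Txn txc7b phase 1: garnet no -> aborted; jasper yes -> prepared; flint yes -> prepared; pylon no -> aborted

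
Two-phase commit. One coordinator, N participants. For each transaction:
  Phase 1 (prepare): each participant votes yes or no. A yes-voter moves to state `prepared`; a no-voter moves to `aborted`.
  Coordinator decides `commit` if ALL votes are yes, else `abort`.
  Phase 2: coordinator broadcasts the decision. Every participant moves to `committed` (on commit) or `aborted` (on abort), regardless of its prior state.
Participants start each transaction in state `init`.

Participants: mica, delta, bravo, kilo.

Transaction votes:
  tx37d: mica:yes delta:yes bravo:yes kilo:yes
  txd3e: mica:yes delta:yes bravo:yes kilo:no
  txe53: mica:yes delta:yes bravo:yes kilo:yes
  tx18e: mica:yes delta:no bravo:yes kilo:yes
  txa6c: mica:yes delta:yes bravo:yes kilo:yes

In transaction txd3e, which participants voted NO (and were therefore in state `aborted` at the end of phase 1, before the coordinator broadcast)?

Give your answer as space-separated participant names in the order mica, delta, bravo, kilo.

Answer: kilo

Derivation:
Txn txd3e phase 1: mica yes -> prepared; delta yes -> prepared; bravo yes -> prepared; kilo no -> aborted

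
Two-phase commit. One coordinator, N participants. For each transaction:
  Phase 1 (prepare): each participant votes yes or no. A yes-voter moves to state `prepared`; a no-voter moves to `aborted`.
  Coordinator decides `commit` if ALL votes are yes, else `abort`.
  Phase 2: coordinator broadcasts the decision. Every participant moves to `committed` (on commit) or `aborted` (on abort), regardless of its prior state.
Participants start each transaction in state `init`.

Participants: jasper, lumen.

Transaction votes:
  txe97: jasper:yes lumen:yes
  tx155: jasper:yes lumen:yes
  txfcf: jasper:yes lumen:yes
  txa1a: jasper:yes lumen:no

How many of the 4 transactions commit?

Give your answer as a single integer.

txe97: all yes -> commit (commits=1)
tx155: all yes -> commit (commits=2)
txfcf: all yes -> commit (commits=3)
txa1a: no from lumen -> abort (commits=3)

Answer: 3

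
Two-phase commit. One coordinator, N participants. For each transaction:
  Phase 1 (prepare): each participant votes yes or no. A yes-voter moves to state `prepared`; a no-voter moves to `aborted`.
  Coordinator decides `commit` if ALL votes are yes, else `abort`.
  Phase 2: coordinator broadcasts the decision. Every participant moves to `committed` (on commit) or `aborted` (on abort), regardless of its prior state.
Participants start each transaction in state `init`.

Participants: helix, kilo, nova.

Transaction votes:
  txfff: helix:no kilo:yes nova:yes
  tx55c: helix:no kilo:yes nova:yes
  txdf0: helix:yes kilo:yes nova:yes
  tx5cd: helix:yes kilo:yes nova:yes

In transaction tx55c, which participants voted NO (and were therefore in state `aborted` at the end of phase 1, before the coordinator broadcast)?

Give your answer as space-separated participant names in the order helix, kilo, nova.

Txn tx55c phase 1: helix no -> aborted; kilo yes -> prepared; nova yes -> prepared

Answer: helix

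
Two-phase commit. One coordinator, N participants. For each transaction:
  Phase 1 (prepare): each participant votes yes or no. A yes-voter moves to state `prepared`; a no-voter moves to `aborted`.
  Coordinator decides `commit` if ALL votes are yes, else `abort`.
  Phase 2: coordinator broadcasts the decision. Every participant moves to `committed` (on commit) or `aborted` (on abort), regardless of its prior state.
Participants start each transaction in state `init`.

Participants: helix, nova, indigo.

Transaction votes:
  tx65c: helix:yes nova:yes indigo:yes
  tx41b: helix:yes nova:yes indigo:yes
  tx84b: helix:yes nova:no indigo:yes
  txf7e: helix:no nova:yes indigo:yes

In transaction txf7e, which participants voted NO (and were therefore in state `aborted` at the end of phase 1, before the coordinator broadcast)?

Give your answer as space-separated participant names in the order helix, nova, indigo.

Txn txf7e phase 1: helix no -> aborted; nova yes -> prepared; indigo yes -> prepared

Answer: helix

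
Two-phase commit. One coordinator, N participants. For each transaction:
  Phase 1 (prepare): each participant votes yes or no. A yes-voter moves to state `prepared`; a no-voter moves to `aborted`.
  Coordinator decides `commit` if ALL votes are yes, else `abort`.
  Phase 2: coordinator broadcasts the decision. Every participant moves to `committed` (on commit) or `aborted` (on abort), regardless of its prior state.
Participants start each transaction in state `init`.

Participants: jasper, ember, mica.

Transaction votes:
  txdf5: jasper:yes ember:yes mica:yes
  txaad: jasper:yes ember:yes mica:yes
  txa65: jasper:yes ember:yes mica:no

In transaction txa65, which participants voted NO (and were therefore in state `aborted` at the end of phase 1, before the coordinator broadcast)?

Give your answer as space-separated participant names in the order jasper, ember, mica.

Txn txa65 phase 1: jasper yes -> prepared; ember yes -> prepared; mica no -> aborted

Answer: mica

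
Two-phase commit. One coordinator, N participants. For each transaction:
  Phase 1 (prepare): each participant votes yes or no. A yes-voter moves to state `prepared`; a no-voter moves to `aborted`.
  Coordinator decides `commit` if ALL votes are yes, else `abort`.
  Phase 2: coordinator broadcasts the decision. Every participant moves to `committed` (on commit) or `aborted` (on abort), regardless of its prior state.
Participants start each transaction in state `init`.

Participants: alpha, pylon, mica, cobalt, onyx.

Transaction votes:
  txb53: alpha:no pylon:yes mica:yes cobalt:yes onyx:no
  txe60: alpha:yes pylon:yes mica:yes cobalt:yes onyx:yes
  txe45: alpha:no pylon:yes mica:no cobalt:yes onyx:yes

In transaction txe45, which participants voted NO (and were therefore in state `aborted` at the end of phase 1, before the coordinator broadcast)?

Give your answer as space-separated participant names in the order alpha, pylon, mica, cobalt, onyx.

Answer: alpha mica

Derivation:
Txn txe45 phase 1: alpha no -> aborted; pylon yes -> prepared; mica no -> aborted; cobalt yes -> prepared; onyx yes -> prepared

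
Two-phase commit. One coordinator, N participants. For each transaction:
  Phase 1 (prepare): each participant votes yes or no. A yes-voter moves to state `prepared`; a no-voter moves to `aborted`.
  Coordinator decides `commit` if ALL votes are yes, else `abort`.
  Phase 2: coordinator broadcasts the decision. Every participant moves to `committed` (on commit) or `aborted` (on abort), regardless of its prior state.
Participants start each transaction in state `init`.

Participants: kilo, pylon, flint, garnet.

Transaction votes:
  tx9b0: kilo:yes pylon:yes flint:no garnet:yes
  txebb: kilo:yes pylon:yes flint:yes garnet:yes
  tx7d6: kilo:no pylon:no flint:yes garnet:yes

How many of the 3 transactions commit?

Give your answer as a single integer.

Answer: 1

Derivation:
tx9b0: no from flint -> abort (commits=0)
txebb: all yes -> commit (commits=1)
tx7d6: no from kilo, pylon -> abort (commits=1)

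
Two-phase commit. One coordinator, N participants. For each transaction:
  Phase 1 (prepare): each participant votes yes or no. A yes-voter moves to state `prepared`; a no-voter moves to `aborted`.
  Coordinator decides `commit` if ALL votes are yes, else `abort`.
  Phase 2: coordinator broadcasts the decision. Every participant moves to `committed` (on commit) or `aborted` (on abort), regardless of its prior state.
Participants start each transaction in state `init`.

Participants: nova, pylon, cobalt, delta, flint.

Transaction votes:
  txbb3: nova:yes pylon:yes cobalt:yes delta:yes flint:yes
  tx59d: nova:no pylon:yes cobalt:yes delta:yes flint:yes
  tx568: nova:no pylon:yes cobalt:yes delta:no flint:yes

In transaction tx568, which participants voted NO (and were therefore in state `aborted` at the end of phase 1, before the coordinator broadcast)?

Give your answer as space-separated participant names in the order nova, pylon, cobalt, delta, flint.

Answer: nova delta

Derivation:
Txn tx568 phase 1: nova no -> aborted; pylon yes -> prepared; cobalt yes -> prepared; delta no -> aborted; flint yes -> prepared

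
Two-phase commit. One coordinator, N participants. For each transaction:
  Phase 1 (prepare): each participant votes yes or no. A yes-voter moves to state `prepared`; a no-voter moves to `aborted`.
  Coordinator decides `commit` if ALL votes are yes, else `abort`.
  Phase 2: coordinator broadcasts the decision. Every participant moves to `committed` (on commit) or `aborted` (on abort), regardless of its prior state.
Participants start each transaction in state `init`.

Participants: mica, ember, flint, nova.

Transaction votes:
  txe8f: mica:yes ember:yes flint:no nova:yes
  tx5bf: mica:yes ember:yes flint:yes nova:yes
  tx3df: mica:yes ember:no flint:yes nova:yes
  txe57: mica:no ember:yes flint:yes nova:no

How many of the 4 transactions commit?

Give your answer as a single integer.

txe8f: no from flint -> abort (commits=0)
tx5bf: all yes -> commit (commits=1)
tx3df: no from ember -> abort (commits=1)
txe57: no from mica, nova -> abort (commits=1)

Answer: 1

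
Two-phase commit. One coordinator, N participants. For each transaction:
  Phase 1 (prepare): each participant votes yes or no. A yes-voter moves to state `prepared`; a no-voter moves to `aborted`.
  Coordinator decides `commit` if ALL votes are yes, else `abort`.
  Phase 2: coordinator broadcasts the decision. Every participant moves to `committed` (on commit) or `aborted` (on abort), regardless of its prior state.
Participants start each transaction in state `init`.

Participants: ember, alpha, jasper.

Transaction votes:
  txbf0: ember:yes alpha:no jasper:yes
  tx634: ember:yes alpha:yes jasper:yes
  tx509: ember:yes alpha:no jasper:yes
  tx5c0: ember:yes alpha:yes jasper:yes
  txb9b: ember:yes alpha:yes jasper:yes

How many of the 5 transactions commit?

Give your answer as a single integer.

Answer: 3

Derivation:
txbf0: no from alpha -> abort (commits=0)
tx634: all yes -> commit (commits=1)
tx509: no from alpha -> abort (commits=1)
tx5c0: all yes -> commit (commits=2)
txb9b: all yes -> commit (commits=3)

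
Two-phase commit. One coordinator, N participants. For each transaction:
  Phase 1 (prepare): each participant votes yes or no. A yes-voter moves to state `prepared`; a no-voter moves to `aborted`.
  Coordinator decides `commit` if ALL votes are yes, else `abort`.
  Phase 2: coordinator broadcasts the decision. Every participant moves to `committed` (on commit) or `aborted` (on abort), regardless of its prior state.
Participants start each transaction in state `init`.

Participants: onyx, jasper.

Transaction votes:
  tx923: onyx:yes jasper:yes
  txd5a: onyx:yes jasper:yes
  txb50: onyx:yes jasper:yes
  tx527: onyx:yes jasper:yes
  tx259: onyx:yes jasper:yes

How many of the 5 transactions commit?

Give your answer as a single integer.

Answer: 5

Derivation:
tx923: all yes -> commit (commits=1)
txd5a: all yes -> commit (commits=2)
txb50: all yes -> commit (commits=3)
tx527: all yes -> commit (commits=4)
tx259: all yes -> commit (commits=5)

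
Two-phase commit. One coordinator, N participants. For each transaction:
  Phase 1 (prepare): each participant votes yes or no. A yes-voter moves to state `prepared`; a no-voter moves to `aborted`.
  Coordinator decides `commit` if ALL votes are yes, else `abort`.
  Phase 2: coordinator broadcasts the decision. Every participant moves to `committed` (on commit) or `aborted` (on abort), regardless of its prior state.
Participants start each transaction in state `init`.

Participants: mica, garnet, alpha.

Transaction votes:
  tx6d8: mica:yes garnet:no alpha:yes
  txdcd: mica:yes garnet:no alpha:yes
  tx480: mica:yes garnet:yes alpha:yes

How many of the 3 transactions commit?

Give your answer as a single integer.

Answer: 1

Derivation:
tx6d8: no from garnet -> abort (commits=0)
txdcd: no from garnet -> abort (commits=0)
tx480: all yes -> commit (commits=1)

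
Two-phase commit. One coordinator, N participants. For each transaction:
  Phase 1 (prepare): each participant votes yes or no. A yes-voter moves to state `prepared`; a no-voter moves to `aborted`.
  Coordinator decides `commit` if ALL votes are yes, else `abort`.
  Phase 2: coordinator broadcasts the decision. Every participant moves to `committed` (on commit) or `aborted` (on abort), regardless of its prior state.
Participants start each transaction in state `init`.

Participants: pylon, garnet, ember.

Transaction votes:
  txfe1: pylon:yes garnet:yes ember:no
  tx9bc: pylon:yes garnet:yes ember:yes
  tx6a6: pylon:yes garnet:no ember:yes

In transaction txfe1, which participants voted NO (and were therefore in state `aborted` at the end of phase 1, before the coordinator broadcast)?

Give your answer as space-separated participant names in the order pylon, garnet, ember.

Txn txfe1 phase 1: pylon yes -> prepared; garnet yes -> prepared; ember no -> aborted

Answer: ember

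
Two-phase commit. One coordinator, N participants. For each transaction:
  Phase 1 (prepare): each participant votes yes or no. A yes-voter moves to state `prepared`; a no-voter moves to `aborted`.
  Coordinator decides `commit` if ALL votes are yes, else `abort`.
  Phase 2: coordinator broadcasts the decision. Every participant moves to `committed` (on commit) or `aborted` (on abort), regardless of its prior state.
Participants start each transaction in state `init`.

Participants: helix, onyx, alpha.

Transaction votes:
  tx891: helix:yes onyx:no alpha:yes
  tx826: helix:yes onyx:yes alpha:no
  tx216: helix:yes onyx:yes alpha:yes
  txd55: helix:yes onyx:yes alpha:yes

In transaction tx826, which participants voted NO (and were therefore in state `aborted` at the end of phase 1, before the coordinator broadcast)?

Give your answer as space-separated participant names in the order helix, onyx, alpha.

Txn tx826 phase 1: helix yes -> prepared; onyx yes -> prepared; alpha no -> aborted

Answer: alpha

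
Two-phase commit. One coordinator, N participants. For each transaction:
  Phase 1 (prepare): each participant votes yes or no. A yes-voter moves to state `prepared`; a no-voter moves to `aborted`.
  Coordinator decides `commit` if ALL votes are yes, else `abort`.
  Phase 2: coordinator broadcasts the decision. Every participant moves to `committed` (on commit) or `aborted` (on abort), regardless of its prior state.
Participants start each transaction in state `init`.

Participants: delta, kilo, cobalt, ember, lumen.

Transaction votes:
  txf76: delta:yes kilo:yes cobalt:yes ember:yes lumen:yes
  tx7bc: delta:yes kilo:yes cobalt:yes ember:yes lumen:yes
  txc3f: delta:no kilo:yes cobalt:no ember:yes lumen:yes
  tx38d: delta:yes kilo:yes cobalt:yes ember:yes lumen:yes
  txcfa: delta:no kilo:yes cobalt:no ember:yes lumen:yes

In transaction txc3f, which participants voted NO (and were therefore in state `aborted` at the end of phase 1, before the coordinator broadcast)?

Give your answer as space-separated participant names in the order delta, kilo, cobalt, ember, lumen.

Answer: delta cobalt

Derivation:
Txn txc3f phase 1: delta no -> aborted; kilo yes -> prepared; cobalt no -> aborted; ember yes -> prepared; lumen yes -> prepared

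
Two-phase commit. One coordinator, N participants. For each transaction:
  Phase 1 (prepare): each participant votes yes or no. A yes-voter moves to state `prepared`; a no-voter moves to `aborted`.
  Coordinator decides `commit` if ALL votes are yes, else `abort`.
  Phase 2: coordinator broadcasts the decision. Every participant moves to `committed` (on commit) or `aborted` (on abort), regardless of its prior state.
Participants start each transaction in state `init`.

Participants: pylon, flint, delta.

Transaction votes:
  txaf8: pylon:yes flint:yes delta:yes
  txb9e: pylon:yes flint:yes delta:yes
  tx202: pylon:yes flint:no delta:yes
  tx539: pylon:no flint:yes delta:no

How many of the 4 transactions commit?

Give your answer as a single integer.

Answer: 2

Derivation:
txaf8: all yes -> commit (commits=1)
txb9e: all yes -> commit (commits=2)
tx202: no from flint -> abort (commits=2)
tx539: no from pylon, delta -> abort (commits=2)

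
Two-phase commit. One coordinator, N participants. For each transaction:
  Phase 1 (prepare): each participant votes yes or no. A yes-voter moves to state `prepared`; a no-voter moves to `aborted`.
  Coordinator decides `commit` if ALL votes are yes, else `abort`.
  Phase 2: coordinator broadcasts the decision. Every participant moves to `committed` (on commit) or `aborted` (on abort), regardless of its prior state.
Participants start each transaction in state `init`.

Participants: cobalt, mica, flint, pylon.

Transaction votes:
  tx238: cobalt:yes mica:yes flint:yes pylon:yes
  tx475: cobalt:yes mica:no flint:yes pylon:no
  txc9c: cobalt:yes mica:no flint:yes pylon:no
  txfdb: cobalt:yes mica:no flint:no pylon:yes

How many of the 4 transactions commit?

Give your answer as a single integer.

Answer: 1

Derivation:
tx238: all yes -> commit (commits=1)
tx475: no from mica, pylon -> abort (commits=1)
txc9c: no from mica, pylon -> abort (commits=1)
txfdb: no from mica, flint -> abort (commits=1)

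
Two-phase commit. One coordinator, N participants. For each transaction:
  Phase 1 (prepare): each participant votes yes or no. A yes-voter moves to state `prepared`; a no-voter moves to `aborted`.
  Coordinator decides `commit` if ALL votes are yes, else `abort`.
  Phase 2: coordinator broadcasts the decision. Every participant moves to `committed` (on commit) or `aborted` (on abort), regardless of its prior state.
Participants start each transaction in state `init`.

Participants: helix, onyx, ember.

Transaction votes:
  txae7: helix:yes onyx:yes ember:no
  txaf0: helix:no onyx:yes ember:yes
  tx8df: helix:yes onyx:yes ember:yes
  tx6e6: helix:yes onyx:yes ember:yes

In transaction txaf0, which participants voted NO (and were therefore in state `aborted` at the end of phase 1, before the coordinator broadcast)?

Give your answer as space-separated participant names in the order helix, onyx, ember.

Txn txaf0 phase 1: helix no -> aborted; onyx yes -> prepared; ember yes -> prepared

Answer: helix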